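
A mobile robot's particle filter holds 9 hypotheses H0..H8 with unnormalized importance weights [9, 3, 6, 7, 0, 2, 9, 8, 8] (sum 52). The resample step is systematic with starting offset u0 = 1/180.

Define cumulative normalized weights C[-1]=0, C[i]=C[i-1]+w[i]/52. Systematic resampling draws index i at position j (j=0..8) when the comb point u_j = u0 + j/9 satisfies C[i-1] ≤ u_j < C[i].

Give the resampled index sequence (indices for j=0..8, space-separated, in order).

0 0 1 2 3 6 6 7 8

C = [9/52, 3/13, 9/26, 25/52, 25/52, 27/52, 9/13, 11/13, 1]
j=0: u_0=1/180 ∈ [0, 9/52) → index 0
j=1: u_1=7/60 ∈ [0, 9/52) → index 0
j=2: u_2=41/180 ∈ [9/52, 3/13) → index 1
j=3: u_3=61/180 ∈ [3/13, 9/26) → index 2
j=4: u_4=9/20 ∈ [9/26, 25/52) → index 3
j=5: u_5=101/180 ∈ [27/52, 9/13) → index 6
j=6: u_6=121/180 ∈ [27/52, 9/13) → index 6
j=7: u_7=47/60 ∈ [9/13, 11/13) → index 7
j=8: u_8=161/180 ∈ [11/13, 1) → index 8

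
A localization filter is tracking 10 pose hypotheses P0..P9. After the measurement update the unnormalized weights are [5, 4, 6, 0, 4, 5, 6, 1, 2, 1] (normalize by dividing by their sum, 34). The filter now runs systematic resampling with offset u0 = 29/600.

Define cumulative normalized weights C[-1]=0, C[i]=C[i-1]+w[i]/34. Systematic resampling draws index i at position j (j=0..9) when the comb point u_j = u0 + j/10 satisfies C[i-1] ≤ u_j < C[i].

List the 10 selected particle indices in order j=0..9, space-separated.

C = [5/34, 9/34, 15/34, 15/34, 19/34, 12/17, 15/17, 31/34, 33/34, 1]
j=0: u_0=29/600 ∈ [0, 5/34) → index 0
j=1: u_1=89/600 ∈ [5/34, 9/34) → index 1
j=2: u_2=149/600 ∈ [5/34, 9/34) → index 1
j=3: u_3=209/600 ∈ [9/34, 15/34) → index 2
j=4: u_4=269/600 ∈ [15/34, 19/34) → index 4
j=5: u_5=329/600 ∈ [15/34, 19/34) → index 4
j=6: u_6=389/600 ∈ [19/34, 12/17) → index 5
j=7: u_7=449/600 ∈ [12/17, 15/17) → index 6
j=8: u_8=509/600 ∈ [12/17, 15/17) → index 6
j=9: u_9=569/600 ∈ [31/34, 33/34) → index 8

0 1 1 2 4 4 5 6 6 8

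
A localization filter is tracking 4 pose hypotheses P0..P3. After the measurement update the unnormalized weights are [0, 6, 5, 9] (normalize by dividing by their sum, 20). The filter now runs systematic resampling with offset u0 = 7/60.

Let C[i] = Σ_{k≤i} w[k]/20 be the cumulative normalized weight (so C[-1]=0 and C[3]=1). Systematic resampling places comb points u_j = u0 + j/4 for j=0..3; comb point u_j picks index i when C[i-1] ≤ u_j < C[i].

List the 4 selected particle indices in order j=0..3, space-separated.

1 2 3 3

C = [0, 3/10, 11/20, 1]
j=0: u_0=7/60 ∈ [0, 3/10) → index 1
j=1: u_1=11/30 ∈ [3/10, 11/20) → index 2
j=2: u_2=37/60 ∈ [11/20, 1) → index 3
j=3: u_3=13/15 ∈ [11/20, 1) → index 3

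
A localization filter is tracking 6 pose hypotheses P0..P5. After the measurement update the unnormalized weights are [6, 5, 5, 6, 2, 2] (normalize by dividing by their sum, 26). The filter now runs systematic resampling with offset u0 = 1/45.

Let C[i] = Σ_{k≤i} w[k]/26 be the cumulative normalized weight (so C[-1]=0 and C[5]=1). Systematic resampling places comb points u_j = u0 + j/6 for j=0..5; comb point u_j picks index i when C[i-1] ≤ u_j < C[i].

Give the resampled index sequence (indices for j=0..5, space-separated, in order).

0 0 1 2 3 4

C = [3/13, 11/26, 8/13, 11/13, 12/13, 1]
j=0: u_0=1/45 ∈ [0, 3/13) → index 0
j=1: u_1=17/90 ∈ [0, 3/13) → index 0
j=2: u_2=16/45 ∈ [3/13, 11/26) → index 1
j=3: u_3=47/90 ∈ [11/26, 8/13) → index 2
j=4: u_4=31/45 ∈ [8/13, 11/13) → index 3
j=5: u_5=77/90 ∈ [11/13, 12/13) → index 4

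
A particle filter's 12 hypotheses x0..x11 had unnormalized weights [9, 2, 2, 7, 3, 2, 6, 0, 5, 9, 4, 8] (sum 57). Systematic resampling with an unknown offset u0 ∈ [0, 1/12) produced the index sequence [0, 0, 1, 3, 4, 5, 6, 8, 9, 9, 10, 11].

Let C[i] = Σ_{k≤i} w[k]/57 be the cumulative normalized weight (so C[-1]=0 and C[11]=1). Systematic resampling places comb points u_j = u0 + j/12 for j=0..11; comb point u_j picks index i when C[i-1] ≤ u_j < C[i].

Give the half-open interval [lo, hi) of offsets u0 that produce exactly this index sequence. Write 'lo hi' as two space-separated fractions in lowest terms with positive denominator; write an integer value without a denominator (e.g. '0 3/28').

1/57 5/228

C = [3/19, 11/57, 13/57, 20/57, 23/57, 25/57, 31/57, 31/57, 12/19, 15/19, 49/57, 1]
j=0 picked index 0: u0 ∈ [0, 3/19)
j=1 picked index 0: u0 ∈ [-1/12, 17/228)
j=2 picked index 1: u0 ∈ [-1/114, 1/38)
j=3 picked index 3: u0 ∈ [-5/228, 23/228)
j=4 picked index 4: u0 ∈ [1/57, 4/57)
j=5 picked index 5: u0 ∈ [-1/76, 5/228)
j=6 picked index 6: u0 ∈ [-7/114, 5/114)
j=7 picked index 8: u0 ∈ [-3/76, 11/228)
j=8 picked index 9: u0 ∈ [-2/57, 7/57)
j=9 picked index 9: u0 ∈ [-9/76, 3/76)
j=10 picked index 10: u0 ∈ [-5/114, 1/38)
j=11 picked index 11: u0 ∈ [-13/228, 1/12)
intersection: [1/57, 5/228)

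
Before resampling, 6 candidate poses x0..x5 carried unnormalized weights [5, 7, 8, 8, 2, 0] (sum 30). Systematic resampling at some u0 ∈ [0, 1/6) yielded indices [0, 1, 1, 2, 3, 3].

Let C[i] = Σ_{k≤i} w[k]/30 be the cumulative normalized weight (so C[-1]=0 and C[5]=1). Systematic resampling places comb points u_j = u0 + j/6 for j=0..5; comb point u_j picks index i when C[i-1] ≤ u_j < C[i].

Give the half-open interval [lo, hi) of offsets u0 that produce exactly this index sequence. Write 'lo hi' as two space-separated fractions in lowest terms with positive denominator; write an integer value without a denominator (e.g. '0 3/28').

0 1/15

C = [1/6, 2/5, 2/3, 14/15, 1, 1]
j=0 picked index 0: u0 ∈ [0, 1/6)
j=1 picked index 1: u0 ∈ [0, 7/30)
j=2 picked index 1: u0 ∈ [-1/6, 1/15)
j=3 picked index 2: u0 ∈ [-1/10, 1/6)
j=4 picked index 3: u0 ∈ [0, 4/15)
j=5 picked index 3: u0 ∈ [-1/6, 1/10)
intersection: [0, 1/15)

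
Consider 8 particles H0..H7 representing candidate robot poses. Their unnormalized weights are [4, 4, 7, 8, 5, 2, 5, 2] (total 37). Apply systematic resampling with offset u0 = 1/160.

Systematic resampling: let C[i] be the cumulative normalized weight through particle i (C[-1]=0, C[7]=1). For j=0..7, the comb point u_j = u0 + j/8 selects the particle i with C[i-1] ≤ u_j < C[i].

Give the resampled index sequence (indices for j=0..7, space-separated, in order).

C = [4/37, 8/37, 15/37, 23/37, 28/37, 30/37, 35/37, 1]
j=0: u_0=1/160 ∈ [0, 4/37) → index 0
j=1: u_1=21/160 ∈ [4/37, 8/37) → index 1
j=2: u_2=41/160 ∈ [8/37, 15/37) → index 2
j=3: u_3=61/160 ∈ [8/37, 15/37) → index 2
j=4: u_4=81/160 ∈ [15/37, 23/37) → index 3
j=5: u_5=101/160 ∈ [23/37, 28/37) → index 4
j=6: u_6=121/160 ∈ [23/37, 28/37) → index 4
j=7: u_7=141/160 ∈ [30/37, 35/37) → index 6

0 1 2 2 3 4 4 6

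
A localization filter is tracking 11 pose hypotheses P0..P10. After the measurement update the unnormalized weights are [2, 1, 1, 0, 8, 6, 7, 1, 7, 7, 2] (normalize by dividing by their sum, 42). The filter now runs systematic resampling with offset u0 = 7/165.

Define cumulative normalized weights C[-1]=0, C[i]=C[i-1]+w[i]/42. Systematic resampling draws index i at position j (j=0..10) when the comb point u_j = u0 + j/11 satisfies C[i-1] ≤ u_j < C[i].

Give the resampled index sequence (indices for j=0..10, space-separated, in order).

0 4 4 5 5 6 6 8 8 9 9

C = [1/21, 1/14, 2/21, 2/21, 2/7, 3/7, 25/42, 13/21, 11/14, 20/21, 1]
j=0: u_0=7/165 ∈ [0, 1/21) → index 0
j=1: u_1=2/15 ∈ [2/21, 2/7) → index 4
j=2: u_2=37/165 ∈ [2/21, 2/7) → index 4
j=3: u_3=52/165 ∈ [2/7, 3/7) → index 5
j=4: u_4=67/165 ∈ [2/7, 3/7) → index 5
j=5: u_5=82/165 ∈ [3/7, 25/42) → index 6
j=6: u_6=97/165 ∈ [3/7, 25/42) → index 6
j=7: u_7=112/165 ∈ [13/21, 11/14) → index 8
j=8: u_8=127/165 ∈ [13/21, 11/14) → index 8
j=9: u_9=142/165 ∈ [11/14, 20/21) → index 9
j=10: u_10=157/165 ∈ [11/14, 20/21) → index 9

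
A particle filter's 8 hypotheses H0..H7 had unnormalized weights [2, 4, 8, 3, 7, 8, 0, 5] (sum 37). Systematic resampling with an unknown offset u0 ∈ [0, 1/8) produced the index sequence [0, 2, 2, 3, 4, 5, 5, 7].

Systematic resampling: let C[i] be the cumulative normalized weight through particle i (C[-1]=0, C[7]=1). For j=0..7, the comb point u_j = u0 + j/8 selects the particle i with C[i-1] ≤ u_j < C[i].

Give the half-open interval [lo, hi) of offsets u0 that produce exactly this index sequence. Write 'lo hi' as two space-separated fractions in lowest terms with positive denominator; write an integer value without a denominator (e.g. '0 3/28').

11/296 2/37

C = [2/37, 6/37, 14/37, 17/37, 24/37, 32/37, 32/37, 1]
j=0 picked index 0: u0 ∈ [0, 2/37)
j=1 picked index 2: u0 ∈ [11/296, 75/296)
j=2 picked index 2: u0 ∈ [-13/148, 19/148)
j=3 picked index 3: u0 ∈ [1/296, 25/296)
j=4 picked index 4: u0 ∈ [-3/74, 11/74)
j=5 picked index 5: u0 ∈ [7/296, 71/296)
j=6 picked index 5: u0 ∈ [-15/148, 17/148)
j=7 picked index 7: u0 ∈ [-3/296, 1/8)
intersection: [11/296, 2/37)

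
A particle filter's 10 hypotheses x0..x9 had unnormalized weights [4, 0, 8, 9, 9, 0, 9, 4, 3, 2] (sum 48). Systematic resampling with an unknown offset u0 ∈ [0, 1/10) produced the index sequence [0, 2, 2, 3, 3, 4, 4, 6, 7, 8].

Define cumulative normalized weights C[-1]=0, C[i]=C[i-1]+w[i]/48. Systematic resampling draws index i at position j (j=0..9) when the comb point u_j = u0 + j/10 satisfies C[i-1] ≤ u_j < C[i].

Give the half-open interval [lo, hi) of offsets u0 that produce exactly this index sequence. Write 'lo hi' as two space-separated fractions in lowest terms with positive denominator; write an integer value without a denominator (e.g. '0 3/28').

1/80 1/40

C = [1/12, 1/12, 1/4, 7/16, 5/8, 5/8, 13/16, 43/48, 23/24, 1]
j=0 picked index 0: u0 ∈ [0, 1/12)
j=1 picked index 2: u0 ∈ [-1/60, 3/20)
j=2 picked index 2: u0 ∈ [-7/60, 1/20)
j=3 picked index 3: u0 ∈ [-1/20, 11/80)
j=4 picked index 3: u0 ∈ [-3/20, 3/80)
j=5 picked index 4: u0 ∈ [-1/16, 1/8)
j=6 picked index 4: u0 ∈ [-13/80, 1/40)
j=7 picked index 6: u0 ∈ [-3/40, 9/80)
j=8 picked index 7: u0 ∈ [1/80, 23/240)
j=9 picked index 8: u0 ∈ [-1/240, 7/120)
intersection: [1/80, 1/40)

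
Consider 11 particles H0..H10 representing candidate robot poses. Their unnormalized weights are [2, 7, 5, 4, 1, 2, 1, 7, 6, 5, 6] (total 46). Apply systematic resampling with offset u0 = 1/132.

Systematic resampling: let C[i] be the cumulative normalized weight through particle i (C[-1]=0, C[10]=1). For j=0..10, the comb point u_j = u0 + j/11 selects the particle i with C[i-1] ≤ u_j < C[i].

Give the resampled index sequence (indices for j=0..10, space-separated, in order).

0 1 1 2 3 6 7 8 8 9 10

C = [1/23, 9/46, 7/23, 9/23, 19/46, 21/46, 11/23, 29/46, 35/46, 20/23, 1]
j=0: u_0=1/132 ∈ [0, 1/23) → index 0
j=1: u_1=13/132 ∈ [1/23, 9/46) → index 1
j=2: u_2=25/132 ∈ [1/23, 9/46) → index 1
j=3: u_3=37/132 ∈ [9/46, 7/23) → index 2
j=4: u_4=49/132 ∈ [7/23, 9/23) → index 3
j=5: u_5=61/132 ∈ [21/46, 11/23) → index 6
j=6: u_6=73/132 ∈ [11/23, 29/46) → index 7
j=7: u_7=85/132 ∈ [29/46, 35/46) → index 8
j=8: u_8=97/132 ∈ [29/46, 35/46) → index 8
j=9: u_9=109/132 ∈ [35/46, 20/23) → index 9
j=10: u_10=11/12 ∈ [20/23, 1) → index 10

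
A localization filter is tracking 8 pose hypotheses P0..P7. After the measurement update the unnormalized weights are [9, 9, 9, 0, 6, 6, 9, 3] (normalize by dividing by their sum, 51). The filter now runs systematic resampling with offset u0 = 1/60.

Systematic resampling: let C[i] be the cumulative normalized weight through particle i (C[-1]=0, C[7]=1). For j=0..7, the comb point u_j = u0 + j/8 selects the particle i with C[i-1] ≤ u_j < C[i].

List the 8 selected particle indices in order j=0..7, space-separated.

0 0 1 2 2 4 6 6

C = [3/17, 6/17, 9/17, 9/17, 11/17, 13/17, 16/17, 1]
j=0: u_0=1/60 ∈ [0, 3/17) → index 0
j=1: u_1=17/120 ∈ [0, 3/17) → index 0
j=2: u_2=4/15 ∈ [3/17, 6/17) → index 1
j=3: u_3=47/120 ∈ [6/17, 9/17) → index 2
j=4: u_4=31/60 ∈ [6/17, 9/17) → index 2
j=5: u_5=77/120 ∈ [9/17, 11/17) → index 4
j=6: u_6=23/30 ∈ [13/17, 16/17) → index 6
j=7: u_7=107/120 ∈ [13/17, 16/17) → index 6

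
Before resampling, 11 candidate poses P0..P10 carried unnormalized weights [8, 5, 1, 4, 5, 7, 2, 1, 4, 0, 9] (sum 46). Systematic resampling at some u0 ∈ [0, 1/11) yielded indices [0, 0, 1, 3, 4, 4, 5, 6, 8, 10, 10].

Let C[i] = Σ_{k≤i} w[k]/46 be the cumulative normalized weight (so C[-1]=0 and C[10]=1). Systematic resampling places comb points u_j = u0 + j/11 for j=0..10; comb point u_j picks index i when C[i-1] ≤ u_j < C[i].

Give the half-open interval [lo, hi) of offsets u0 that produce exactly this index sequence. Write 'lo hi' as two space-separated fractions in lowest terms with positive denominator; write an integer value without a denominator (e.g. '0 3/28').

C = [4/23, 13/46, 7/23, 9/23, 1/2, 15/23, 16/23, 33/46, 37/46, 37/46, 1]
j=0 picked index 0: u0 ∈ [0, 4/23)
j=1 picked index 0: u0 ∈ [-1/11, 21/253)
j=2 picked index 1: u0 ∈ [-2/253, 51/506)
j=3 picked index 3: u0 ∈ [8/253, 30/253)
j=4 picked index 4: u0 ∈ [7/253, 3/22)
j=5 picked index 4: u0 ∈ [-16/253, 1/22)
j=6 picked index 5: u0 ∈ [-1/22, 27/253)
j=7 picked index 6: u0 ∈ [4/253, 15/253)
j=8 picked index 8: u0 ∈ [-5/506, 39/506)
j=9 picked index 10: u0 ∈ [-7/506, 2/11)
j=10 picked index 10: u0 ∈ [-53/506, 1/11)
intersection: [8/253, 1/22)

8/253 1/22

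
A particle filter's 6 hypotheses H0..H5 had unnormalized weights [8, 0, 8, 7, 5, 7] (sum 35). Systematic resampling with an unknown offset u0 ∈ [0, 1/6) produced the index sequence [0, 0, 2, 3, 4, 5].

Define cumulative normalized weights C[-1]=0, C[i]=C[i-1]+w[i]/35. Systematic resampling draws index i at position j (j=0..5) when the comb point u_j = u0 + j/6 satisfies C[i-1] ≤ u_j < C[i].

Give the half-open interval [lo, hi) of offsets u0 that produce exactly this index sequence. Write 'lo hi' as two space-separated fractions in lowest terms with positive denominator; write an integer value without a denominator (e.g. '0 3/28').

C = [8/35, 8/35, 16/35, 23/35, 4/5, 1]
j=0 picked index 0: u0 ∈ [0, 8/35)
j=1 picked index 0: u0 ∈ [-1/6, 13/210)
j=2 picked index 2: u0 ∈ [-11/105, 13/105)
j=3 picked index 3: u0 ∈ [-3/70, 11/70)
j=4 picked index 4: u0 ∈ [-1/105, 2/15)
j=5 picked index 5: u0 ∈ [-1/30, 1/6)
intersection: [0, 13/210)

0 13/210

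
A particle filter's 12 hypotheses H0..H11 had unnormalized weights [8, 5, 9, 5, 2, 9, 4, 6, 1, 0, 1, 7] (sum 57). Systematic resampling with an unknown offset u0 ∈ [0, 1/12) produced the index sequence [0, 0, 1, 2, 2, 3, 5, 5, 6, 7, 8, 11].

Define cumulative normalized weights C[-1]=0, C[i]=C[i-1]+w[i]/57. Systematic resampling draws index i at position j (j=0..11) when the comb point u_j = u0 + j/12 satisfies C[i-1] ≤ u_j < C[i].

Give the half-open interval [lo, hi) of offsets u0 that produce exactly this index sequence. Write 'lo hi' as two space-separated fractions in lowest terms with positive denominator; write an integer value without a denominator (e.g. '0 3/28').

C = [8/57, 13/57, 22/57, 9/19, 29/57, 2/3, 14/19, 16/19, 49/57, 49/57, 50/57, 1]
j=0 picked index 0: u0 ∈ [0, 8/57)
j=1 picked index 0: u0 ∈ [-1/12, 13/228)
j=2 picked index 1: u0 ∈ [-1/38, 7/114)
j=3 picked index 2: u0 ∈ [-5/228, 31/228)
j=4 picked index 2: u0 ∈ [-2/19, 1/19)
j=5 picked index 3: u0 ∈ [-7/228, 13/228)
j=6 picked index 5: u0 ∈ [1/114, 1/6)
j=7 picked index 5: u0 ∈ [-17/228, 1/12)
j=8 picked index 6: u0 ∈ [0, 4/57)
j=9 picked index 7: u0 ∈ [-1/76, 7/76)
j=10 picked index 8: u0 ∈ [1/114, 1/38)
j=11 picked index 11: u0 ∈ [-3/76, 1/12)
intersection: [1/114, 1/38)

1/114 1/38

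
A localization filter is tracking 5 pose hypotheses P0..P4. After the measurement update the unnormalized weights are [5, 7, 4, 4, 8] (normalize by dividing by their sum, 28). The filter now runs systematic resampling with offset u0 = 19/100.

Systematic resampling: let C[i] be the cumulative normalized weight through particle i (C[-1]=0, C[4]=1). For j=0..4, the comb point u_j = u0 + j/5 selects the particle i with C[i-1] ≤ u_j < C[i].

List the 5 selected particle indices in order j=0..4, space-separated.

C = [5/28, 3/7, 4/7, 5/7, 1]
j=0: u_0=19/100 ∈ [5/28, 3/7) → index 1
j=1: u_1=39/100 ∈ [5/28, 3/7) → index 1
j=2: u_2=59/100 ∈ [4/7, 5/7) → index 3
j=3: u_3=79/100 ∈ [5/7, 1) → index 4
j=4: u_4=99/100 ∈ [5/7, 1) → index 4

1 1 3 4 4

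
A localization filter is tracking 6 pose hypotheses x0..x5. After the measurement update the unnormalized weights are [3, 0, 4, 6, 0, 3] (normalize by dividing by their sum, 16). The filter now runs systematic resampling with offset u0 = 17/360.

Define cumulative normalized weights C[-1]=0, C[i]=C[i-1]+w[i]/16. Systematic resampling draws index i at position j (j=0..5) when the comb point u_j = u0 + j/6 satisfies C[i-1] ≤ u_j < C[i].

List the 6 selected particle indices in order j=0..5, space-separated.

0 2 2 3 3 5

C = [3/16, 3/16, 7/16, 13/16, 13/16, 1]
j=0: u_0=17/360 ∈ [0, 3/16) → index 0
j=1: u_1=77/360 ∈ [3/16, 7/16) → index 2
j=2: u_2=137/360 ∈ [3/16, 7/16) → index 2
j=3: u_3=197/360 ∈ [7/16, 13/16) → index 3
j=4: u_4=257/360 ∈ [7/16, 13/16) → index 3
j=5: u_5=317/360 ∈ [13/16, 1) → index 5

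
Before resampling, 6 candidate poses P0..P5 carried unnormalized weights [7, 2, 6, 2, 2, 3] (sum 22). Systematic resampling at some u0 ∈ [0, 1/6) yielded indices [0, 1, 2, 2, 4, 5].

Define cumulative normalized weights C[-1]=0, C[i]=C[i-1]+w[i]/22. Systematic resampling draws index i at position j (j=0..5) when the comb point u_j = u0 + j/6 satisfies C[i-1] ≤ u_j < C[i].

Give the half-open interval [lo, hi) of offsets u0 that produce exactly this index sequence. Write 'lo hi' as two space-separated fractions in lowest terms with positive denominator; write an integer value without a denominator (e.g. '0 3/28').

5/33 1/6

C = [7/22, 9/22, 15/22, 17/22, 19/22, 1]
j=0 picked index 0: u0 ∈ [0, 7/22)
j=1 picked index 1: u0 ∈ [5/33, 8/33)
j=2 picked index 2: u0 ∈ [5/66, 23/66)
j=3 picked index 2: u0 ∈ [-1/11, 2/11)
j=4 picked index 4: u0 ∈ [7/66, 13/66)
j=5 picked index 5: u0 ∈ [1/33, 1/6)
intersection: [5/33, 1/6)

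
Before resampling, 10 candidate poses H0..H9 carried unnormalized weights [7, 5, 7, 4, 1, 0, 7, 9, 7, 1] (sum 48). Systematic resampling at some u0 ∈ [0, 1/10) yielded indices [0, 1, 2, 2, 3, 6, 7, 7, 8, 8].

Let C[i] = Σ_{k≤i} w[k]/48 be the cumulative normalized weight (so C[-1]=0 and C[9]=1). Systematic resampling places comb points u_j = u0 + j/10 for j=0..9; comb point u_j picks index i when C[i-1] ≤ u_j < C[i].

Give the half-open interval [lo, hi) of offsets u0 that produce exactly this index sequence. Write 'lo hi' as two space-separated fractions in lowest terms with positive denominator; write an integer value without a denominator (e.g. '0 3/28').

1/20 19/240

C = [7/48, 1/4, 19/48, 23/48, 1/2, 1/2, 31/48, 5/6, 47/48, 1]
j=0 picked index 0: u0 ∈ [0, 7/48)
j=1 picked index 1: u0 ∈ [11/240, 3/20)
j=2 picked index 2: u0 ∈ [1/20, 47/240)
j=3 picked index 2: u0 ∈ [-1/20, 23/240)
j=4 picked index 3: u0 ∈ [-1/240, 19/240)
j=5 picked index 6: u0 ∈ [0, 7/48)
j=6 picked index 7: u0 ∈ [11/240, 7/30)
j=7 picked index 7: u0 ∈ [-13/240, 2/15)
j=8 picked index 8: u0 ∈ [1/30, 43/240)
j=9 picked index 8: u0 ∈ [-1/15, 19/240)
intersection: [1/20, 19/240)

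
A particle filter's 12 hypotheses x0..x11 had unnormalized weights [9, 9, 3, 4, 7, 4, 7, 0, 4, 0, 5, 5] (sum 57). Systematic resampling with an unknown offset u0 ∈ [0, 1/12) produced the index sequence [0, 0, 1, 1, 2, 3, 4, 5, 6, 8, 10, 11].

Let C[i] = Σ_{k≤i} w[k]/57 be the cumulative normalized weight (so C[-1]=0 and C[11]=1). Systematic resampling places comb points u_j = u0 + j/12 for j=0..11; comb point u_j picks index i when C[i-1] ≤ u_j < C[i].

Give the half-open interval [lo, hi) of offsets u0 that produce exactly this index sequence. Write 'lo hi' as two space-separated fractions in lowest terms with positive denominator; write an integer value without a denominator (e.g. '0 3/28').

1/228 5/228

C = [3/19, 6/19, 7/19, 25/57, 32/57, 12/19, 43/57, 43/57, 47/57, 47/57, 52/57, 1]
j=0 picked index 0: u0 ∈ [0, 3/19)
j=1 picked index 0: u0 ∈ [-1/12, 17/228)
j=2 picked index 1: u0 ∈ [-1/114, 17/114)
j=3 picked index 1: u0 ∈ [-7/76, 5/76)
j=4 picked index 2: u0 ∈ [-1/57, 2/57)
j=5 picked index 3: u0 ∈ [-11/228, 5/228)
j=6 picked index 4: u0 ∈ [-7/114, 7/114)
j=7 picked index 5: u0 ∈ [-5/228, 11/228)
j=8 picked index 6: u0 ∈ [-2/57, 5/57)
j=9 picked index 8: u0 ∈ [1/228, 17/228)
j=10 picked index 10: u0 ∈ [-1/114, 3/38)
j=11 picked index 11: u0 ∈ [-1/228, 1/12)
intersection: [1/228, 5/228)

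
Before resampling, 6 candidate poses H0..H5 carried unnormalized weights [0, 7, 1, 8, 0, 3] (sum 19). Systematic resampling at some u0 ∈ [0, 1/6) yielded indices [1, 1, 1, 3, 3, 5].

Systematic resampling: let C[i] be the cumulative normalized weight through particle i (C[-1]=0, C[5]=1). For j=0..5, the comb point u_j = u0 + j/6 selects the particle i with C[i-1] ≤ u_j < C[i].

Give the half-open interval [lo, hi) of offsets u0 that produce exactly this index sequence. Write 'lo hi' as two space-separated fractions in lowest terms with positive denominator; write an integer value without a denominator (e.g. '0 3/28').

1/114 2/57

C = [0, 7/19, 8/19, 16/19, 16/19, 1]
j=0 picked index 1: u0 ∈ [0, 7/19)
j=1 picked index 1: u0 ∈ [-1/6, 23/114)
j=2 picked index 1: u0 ∈ [-1/3, 2/57)
j=3 picked index 3: u0 ∈ [-3/38, 13/38)
j=4 picked index 3: u0 ∈ [-14/57, 10/57)
j=5 picked index 5: u0 ∈ [1/114, 1/6)
intersection: [1/114, 2/57)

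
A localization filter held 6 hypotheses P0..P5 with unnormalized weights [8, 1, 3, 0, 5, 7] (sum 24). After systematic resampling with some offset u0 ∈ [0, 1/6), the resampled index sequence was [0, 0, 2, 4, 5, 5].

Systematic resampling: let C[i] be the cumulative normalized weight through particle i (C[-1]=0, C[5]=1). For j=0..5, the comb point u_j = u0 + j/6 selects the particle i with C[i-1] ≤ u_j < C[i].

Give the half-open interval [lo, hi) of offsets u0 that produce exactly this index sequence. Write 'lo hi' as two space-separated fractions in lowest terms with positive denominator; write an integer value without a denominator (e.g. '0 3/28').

1/24 1/6

C = [1/3, 3/8, 1/2, 1/2, 17/24, 1]
j=0 picked index 0: u0 ∈ [0, 1/3)
j=1 picked index 0: u0 ∈ [-1/6, 1/6)
j=2 picked index 2: u0 ∈ [1/24, 1/6)
j=3 picked index 4: u0 ∈ [0, 5/24)
j=4 picked index 5: u0 ∈ [1/24, 1/3)
j=5 picked index 5: u0 ∈ [-1/8, 1/6)
intersection: [1/24, 1/6)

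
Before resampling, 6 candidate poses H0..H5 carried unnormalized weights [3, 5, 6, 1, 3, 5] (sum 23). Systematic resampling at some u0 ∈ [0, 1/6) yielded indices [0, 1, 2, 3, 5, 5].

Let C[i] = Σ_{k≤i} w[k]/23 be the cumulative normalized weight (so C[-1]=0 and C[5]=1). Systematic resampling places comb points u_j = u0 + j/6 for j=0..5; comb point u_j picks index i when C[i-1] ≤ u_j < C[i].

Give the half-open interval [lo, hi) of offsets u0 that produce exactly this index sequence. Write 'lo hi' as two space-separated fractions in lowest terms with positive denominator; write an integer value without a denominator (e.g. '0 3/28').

C = [3/23, 8/23, 14/23, 15/23, 18/23, 1]
j=0 picked index 0: u0 ∈ [0, 3/23)
j=1 picked index 1: u0 ∈ [-5/138, 25/138)
j=2 picked index 2: u0 ∈ [1/69, 19/69)
j=3 picked index 3: u0 ∈ [5/46, 7/46)
j=4 picked index 5: u0 ∈ [8/69, 1/3)
j=5 picked index 5: u0 ∈ [-7/138, 1/6)
intersection: [8/69, 3/23)

8/69 3/23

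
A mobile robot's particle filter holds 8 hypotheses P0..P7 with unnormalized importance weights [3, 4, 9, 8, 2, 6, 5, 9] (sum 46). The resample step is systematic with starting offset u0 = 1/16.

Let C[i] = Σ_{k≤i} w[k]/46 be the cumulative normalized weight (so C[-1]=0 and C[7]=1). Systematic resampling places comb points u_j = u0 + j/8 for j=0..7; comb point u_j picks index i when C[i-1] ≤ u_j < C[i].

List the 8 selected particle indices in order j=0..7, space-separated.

C = [3/46, 7/46, 8/23, 12/23, 13/23, 16/23, 37/46, 1]
j=0: u_0=1/16 ∈ [0, 3/46) → index 0
j=1: u_1=3/16 ∈ [7/46, 8/23) → index 2
j=2: u_2=5/16 ∈ [7/46, 8/23) → index 2
j=3: u_3=7/16 ∈ [8/23, 12/23) → index 3
j=4: u_4=9/16 ∈ [12/23, 13/23) → index 4
j=5: u_5=11/16 ∈ [13/23, 16/23) → index 5
j=6: u_6=13/16 ∈ [37/46, 1) → index 7
j=7: u_7=15/16 ∈ [37/46, 1) → index 7

0 2 2 3 4 5 7 7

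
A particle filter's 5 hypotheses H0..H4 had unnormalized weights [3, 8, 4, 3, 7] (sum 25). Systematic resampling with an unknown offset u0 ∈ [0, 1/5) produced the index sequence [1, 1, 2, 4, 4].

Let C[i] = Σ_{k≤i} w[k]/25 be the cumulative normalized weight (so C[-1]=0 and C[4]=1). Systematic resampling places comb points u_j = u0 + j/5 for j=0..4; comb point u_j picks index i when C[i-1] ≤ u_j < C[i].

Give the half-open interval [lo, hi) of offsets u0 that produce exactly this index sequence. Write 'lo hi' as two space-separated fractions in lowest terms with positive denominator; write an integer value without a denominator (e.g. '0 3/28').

C = [3/25, 11/25, 3/5, 18/25, 1]
j=0 picked index 1: u0 ∈ [3/25, 11/25)
j=1 picked index 1: u0 ∈ [-2/25, 6/25)
j=2 picked index 2: u0 ∈ [1/25, 1/5)
j=3 picked index 4: u0 ∈ [3/25, 2/5)
j=4 picked index 4: u0 ∈ [-2/25, 1/5)
intersection: [3/25, 1/5)

3/25 1/5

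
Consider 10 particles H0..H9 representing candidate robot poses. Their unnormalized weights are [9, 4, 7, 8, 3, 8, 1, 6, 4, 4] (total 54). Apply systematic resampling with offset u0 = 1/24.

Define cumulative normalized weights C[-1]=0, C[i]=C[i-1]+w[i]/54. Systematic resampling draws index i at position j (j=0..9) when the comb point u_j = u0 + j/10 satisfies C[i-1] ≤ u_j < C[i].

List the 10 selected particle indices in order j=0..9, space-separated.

C = [1/6, 13/54, 10/27, 14/27, 31/54, 13/18, 20/27, 23/27, 25/27, 1]
j=0: u_0=1/24 ∈ [0, 1/6) → index 0
j=1: u_1=17/120 ∈ [0, 1/6) → index 0
j=2: u_2=29/120 ∈ [13/54, 10/27) → index 2
j=3: u_3=41/120 ∈ [13/54, 10/27) → index 2
j=4: u_4=53/120 ∈ [10/27, 14/27) → index 3
j=5: u_5=13/24 ∈ [14/27, 31/54) → index 4
j=6: u_6=77/120 ∈ [31/54, 13/18) → index 5
j=7: u_7=89/120 ∈ [20/27, 23/27) → index 7
j=8: u_8=101/120 ∈ [20/27, 23/27) → index 7
j=9: u_9=113/120 ∈ [25/27, 1) → index 9

0 0 2 2 3 4 5 7 7 9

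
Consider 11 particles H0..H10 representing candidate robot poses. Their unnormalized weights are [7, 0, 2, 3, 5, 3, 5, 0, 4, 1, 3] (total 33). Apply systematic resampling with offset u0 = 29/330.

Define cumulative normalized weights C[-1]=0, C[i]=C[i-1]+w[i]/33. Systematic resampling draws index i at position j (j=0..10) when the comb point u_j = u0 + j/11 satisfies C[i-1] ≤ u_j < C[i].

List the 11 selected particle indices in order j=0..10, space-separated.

C = [7/33, 7/33, 3/11, 4/11, 17/33, 20/33, 25/33, 25/33, 29/33, 10/11, 1]
j=0: u_0=29/330 ∈ [0, 7/33) → index 0
j=1: u_1=59/330 ∈ [0, 7/33) → index 0
j=2: u_2=89/330 ∈ [7/33, 3/11) → index 2
j=3: u_3=119/330 ∈ [3/11, 4/11) → index 3
j=4: u_4=149/330 ∈ [4/11, 17/33) → index 4
j=5: u_5=179/330 ∈ [17/33, 20/33) → index 5
j=6: u_6=19/30 ∈ [20/33, 25/33) → index 6
j=7: u_7=239/330 ∈ [20/33, 25/33) → index 6
j=8: u_8=269/330 ∈ [25/33, 29/33) → index 8
j=9: u_9=299/330 ∈ [29/33, 10/11) → index 9
j=10: u_10=329/330 ∈ [10/11, 1) → index 10

0 0 2 3 4 5 6 6 8 9 10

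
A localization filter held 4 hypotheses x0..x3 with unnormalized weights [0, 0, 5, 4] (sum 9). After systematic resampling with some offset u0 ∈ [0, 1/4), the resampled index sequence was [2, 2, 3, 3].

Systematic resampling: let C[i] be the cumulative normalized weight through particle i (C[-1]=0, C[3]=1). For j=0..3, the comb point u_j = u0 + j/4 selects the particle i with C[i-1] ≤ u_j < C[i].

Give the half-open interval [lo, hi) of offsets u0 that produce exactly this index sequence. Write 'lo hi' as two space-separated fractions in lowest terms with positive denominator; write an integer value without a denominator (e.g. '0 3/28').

1/18 1/4

C = [0, 0, 5/9, 1]
j=0 picked index 2: u0 ∈ [0, 5/9)
j=1 picked index 2: u0 ∈ [-1/4, 11/36)
j=2 picked index 3: u0 ∈ [1/18, 1/2)
j=3 picked index 3: u0 ∈ [-7/36, 1/4)
intersection: [1/18, 1/4)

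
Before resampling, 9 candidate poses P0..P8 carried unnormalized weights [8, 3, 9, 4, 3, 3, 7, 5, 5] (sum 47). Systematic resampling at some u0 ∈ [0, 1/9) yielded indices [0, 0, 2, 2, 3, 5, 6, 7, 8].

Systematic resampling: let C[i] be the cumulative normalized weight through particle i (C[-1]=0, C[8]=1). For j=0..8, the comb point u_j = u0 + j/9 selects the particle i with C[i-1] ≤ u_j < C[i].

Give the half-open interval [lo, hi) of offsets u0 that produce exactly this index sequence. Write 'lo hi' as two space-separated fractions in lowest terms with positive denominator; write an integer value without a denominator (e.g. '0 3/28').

C = [8/47, 11/47, 20/47, 24/47, 27/47, 30/47, 37/47, 42/47, 1]
j=0 picked index 0: u0 ∈ [0, 8/47)
j=1 picked index 0: u0 ∈ [-1/9, 25/423)
j=2 picked index 2: u0 ∈ [5/423, 86/423)
j=3 picked index 2: u0 ∈ [-14/141, 13/141)
j=4 picked index 3: u0 ∈ [-8/423, 28/423)
j=5 picked index 5: u0 ∈ [8/423, 35/423)
j=6 picked index 6: u0 ∈ [-4/141, 17/141)
j=7 picked index 7: u0 ∈ [4/423, 49/423)
j=8 picked index 8: u0 ∈ [2/423, 1/9)
intersection: [8/423, 25/423)

8/423 25/423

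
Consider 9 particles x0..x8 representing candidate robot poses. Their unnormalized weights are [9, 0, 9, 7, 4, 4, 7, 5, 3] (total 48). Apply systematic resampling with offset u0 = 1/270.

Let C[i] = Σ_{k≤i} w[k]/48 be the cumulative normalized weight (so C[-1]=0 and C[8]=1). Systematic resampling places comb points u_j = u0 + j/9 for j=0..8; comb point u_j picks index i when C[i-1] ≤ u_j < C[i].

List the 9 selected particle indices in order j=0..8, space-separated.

C = [3/16, 3/16, 3/8, 25/48, 29/48, 11/16, 5/6, 15/16, 1]
j=0: u_0=1/270 ∈ [0, 3/16) → index 0
j=1: u_1=31/270 ∈ [0, 3/16) → index 0
j=2: u_2=61/270 ∈ [3/16, 3/8) → index 2
j=3: u_3=91/270 ∈ [3/16, 3/8) → index 2
j=4: u_4=121/270 ∈ [3/8, 25/48) → index 3
j=5: u_5=151/270 ∈ [25/48, 29/48) → index 4
j=6: u_6=181/270 ∈ [29/48, 11/16) → index 5
j=7: u_7=211/270 ∈ [11/16, 5/6) → index 6
j=8: u_8=241/270 ∈ [5/6, 15/16) → index 7

0 0 2 2 3 4 5 6 7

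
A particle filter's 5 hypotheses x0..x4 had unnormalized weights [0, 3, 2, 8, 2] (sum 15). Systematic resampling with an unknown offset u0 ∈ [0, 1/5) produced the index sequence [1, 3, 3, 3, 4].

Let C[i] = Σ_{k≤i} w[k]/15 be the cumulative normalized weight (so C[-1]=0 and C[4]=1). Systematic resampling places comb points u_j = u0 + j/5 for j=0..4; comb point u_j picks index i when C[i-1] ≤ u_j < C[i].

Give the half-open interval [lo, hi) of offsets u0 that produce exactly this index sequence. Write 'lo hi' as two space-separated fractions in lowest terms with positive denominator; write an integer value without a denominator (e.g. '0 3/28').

C = [0, 1/5, 1/3, 13/15, 1]
j=0 picked index 1: u0 ∈ [0, 1/5)
j=1 picked index 3: u0 ∈ [2/15, 2/3)
j=2 picked index 3: u0 ∈ [-1/15, 7/15)
j=3 picked index 3: u0 ∈ [-4/15, 4/15)
j=4 picked index 4: u0 ∈ [1/15, 1/5)
intersection: [2/15, 1/5)

2/15 1/5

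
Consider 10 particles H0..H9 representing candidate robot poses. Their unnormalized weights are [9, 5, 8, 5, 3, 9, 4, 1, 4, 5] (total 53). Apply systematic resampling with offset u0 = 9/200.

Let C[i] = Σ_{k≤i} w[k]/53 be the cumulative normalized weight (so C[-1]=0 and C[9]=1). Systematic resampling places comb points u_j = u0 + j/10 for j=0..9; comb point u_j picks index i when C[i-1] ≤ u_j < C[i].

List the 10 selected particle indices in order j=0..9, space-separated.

0 0 1 2 3 4 5 6 8 9

C = [9/53, 14/53, 22/53, 27/53, 30/53, 39/53, 43/53, 44/53, 48/53, 1]
j=0: u_0=9/200 ∈ [0, 9/53) → index 0
j=1: u_1=29/200 ∈ [0, 9/53) → index 0
j=2: u_2=49/200 ∈ [9/53, 14/53) → index 1
j=3: u_3=69/200 ∈ [14/53, 22/53) → index 2
j=4: u_4=89/200 ∈ [22/53, 27/53) → index 3
j=5: u_5=109/200 ∈ [27/53, 30/53) → index 4
j=6: u_6=129/200 ∈ [30/53, 39/53) → index 5
j=7: u_7=149/200 ∈ [39/53, 43/53) → index 6
j=8: u_8=169/200 ∈ [44/53, 48/53) → index 8
j=9: u_9=189/200 ∈ [48/53, 1) → index 9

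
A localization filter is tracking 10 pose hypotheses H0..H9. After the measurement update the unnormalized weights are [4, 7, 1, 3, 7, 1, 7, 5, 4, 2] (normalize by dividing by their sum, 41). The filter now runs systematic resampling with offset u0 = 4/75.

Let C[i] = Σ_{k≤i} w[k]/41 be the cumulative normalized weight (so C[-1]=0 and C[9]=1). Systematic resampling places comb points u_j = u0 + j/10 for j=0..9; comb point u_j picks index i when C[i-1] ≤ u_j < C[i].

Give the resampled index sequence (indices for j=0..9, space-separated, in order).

C = [4/41, 11/41, 12/41, 15/41, 22/41, 23/41, 30/41, 35/41, 39/41, 1]
j=0: u_0=4/75 ∈ [0, 4/41) → index 0
j=1: u_1=23/150 ∈ [4/41, 11/41) → index 1
j=2: u_2=19/75 ∈ [4/41, 11/41) → index 1
j=3: u_3=53/150 ∈ [12/41, 15/41) → index 3
j=4: u_4=34/75 ∈ [15/41, 22/41) → index 4
j=5: u_5=83/150 ∈ [22/41, 23/41) → index 5
j=6: u_6=49/75 ∈ [23/41, 30/41) → index 6
j=7: u_7=113/150 ∈ [30/41, 35/41) → index 7
j=8: u_8=64/75 ∈ [30/41, 35/41) → index 7
j=9: u_9=143/150 ∈ [39/41, 1) → index 9

0 1 1 3 4 5 6 7 7 9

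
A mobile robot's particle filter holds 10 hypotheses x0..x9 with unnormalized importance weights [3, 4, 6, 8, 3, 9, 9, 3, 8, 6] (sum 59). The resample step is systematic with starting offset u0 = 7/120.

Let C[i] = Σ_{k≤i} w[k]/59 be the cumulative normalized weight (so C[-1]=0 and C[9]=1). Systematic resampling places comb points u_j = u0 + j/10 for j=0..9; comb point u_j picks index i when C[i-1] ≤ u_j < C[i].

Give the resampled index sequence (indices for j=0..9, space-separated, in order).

C = [3/59, 7/59, 13/59, 21/59, 24/59, 33/59, 42/59, 45/59, 53/59, 1]
j=0: u_0=7/120 ∈ [3/59, 7/59) → index 1
j=1: u_1=19/120 ∈ [7/59, 13/59) → index 2
j=2: u_2=31/120 ∈ [13/59, 21/59) → index 3
j=3: u_3=43/120 ∈ [21/59, 24/59) → index 4
j=4: u_4=11/24 ∈ [24/59, 33/59) → index 5
j=5: u_5=67/120 ∈ [24/59, 33/59) → index 5
j=6: u_6=79/120 ∈ [33/59, 42/59) → index 6
j=7: u_7=91/120 ∈ [42/59, 45/59) → index 7
j=8: u_8=103/120 ∈ [45/59, 53/59) → index 8
j=9: u_9=23/24 ∈ [53/59, 1) → index 9

1 2 3 4 5 5 6 7 8 9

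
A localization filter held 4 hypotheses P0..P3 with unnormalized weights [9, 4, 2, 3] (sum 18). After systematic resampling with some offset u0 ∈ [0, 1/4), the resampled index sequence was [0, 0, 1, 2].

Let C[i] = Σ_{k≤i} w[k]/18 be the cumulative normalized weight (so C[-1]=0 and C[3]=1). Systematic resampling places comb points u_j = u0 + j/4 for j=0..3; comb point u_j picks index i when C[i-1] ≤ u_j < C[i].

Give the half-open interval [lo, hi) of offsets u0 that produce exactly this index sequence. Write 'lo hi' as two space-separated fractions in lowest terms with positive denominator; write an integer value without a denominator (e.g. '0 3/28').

C = [1/2, 13/18, 5/6, 1]
j=0 picked index 0: u0 ∈ [0, 1/2)
j=1 picked index 0: u0 ∈ [-1/4, 1/4)
j=2 picked index 1: u0 ∈ [0, 2/9)
j=3 picked index 2: u0 ∈ [-1/36, 1/12)
intersection: [0, 1/12)

0 1/12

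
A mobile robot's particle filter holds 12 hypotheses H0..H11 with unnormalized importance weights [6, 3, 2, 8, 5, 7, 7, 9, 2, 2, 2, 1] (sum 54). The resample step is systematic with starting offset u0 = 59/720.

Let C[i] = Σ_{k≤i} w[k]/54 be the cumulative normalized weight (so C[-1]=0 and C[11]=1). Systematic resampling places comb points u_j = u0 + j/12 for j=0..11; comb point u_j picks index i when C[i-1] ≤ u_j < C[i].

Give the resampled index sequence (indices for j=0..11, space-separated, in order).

C = [1/9, 1/6, 11/54, 19/54, 4/9, 31/54, 19/27, 47/54, 49/54, 17/18, 53/54, 1]
j=0: u_0=59/720 ∈ [0, 1/9) → index 0
j=1: u_1=119/720 ∈ [1/9, 1/6) → index 1
j=2: u_2=179/720 ∈ [11/54, 19/54) → index 3
j=3: u_3=239/720 ∈ [11/54, 19/54) → index 3
j=4: u_4=299/720 ∈ [19/54, 4/9) → index 4
j=5: u_5=359/720 ∈ [4/9, 31/54) → index 5
j=6: u_6=419/720 ∈ [31/54, 19/27) → index 6
j=7: u_7=479/720 ∈ [31/54, 19/27) → index 6
j=8: u_8=539/720 ∈ [19/27, 47/54) → index 7
j=9: u_9=599/720 ∈ [19/27, 47/54) → index 7
j=10: u_10=659/720 ∈ [49/54, 17/18) → index 9
j=11: u_11=719/720 ∈ [53/54, 1) → index 11

0 1 3 3 4 5 6 6 7 7 9 11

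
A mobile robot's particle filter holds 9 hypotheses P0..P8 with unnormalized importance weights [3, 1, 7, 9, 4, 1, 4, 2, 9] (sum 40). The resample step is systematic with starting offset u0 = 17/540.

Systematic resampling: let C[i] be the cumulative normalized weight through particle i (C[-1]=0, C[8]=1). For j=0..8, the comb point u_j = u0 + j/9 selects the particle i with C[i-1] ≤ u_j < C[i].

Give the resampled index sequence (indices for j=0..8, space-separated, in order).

C = [3/40, 1/10, 11/40, 1/2, 3/5, 5/8, 29/40, 31/40, 1]
j=0: u_0=17/540 ∈ [0, 3/40) → index 0
j=1: u_1=77/540 ∈ [1/10, 11/40) → index 2
j=2: u_2=137/540 ∈ [1/10, 11/40) → index 2
j=3: u_3=197/540 ∈ [11/40, 1/2) → index 3
j=4: u_4=257/540 ∈ [11/40, 1/2) → index 3
j=5: u_5=317/540 ∈ [1/2, 3/5) → index 4
j=6: u_6=377/540 ∈ [5/8, 29/40) → index 6
j=7: u_7=437/540 ∈ [31/40, 1) → index 8
j=8: u_8=497/540 ∈ [31/40, 1) → index 8

0 2 2 3 3 4 6 8 8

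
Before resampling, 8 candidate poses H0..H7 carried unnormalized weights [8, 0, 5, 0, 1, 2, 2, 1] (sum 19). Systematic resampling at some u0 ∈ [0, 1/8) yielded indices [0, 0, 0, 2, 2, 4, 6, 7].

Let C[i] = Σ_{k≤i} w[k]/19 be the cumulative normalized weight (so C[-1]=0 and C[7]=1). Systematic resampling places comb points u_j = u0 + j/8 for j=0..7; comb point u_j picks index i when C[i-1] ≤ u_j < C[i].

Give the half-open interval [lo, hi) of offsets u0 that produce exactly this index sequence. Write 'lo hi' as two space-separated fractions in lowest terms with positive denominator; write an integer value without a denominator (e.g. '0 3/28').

C = [8/19, 8/19, 13/19, 13/19, 14/19, 16/19, 18/19, 1]
j=0 picked index 0: u0 ∈ [0, 8/19)
j=1 picked index 0: u0 ∈ [-1/8, 45/152)
j=2 picked index 0: u0 ∈ [-1/4, 13/76)
j=3 picked index 2: u0 ∈ [7/152, 47/152)
j=4 picked index 2: u0 ∈ [-3/38, 7/38)
j=5 picked index 4: u0 ∈ [9/152, 17/152)
j=6 picked index 6: u0 ∈ [7/76, 15/76)
j=7 picked index 7: u0 ∈ [11/152, 1/8)
intersection: [7/76, 17/152)

7/76 17/152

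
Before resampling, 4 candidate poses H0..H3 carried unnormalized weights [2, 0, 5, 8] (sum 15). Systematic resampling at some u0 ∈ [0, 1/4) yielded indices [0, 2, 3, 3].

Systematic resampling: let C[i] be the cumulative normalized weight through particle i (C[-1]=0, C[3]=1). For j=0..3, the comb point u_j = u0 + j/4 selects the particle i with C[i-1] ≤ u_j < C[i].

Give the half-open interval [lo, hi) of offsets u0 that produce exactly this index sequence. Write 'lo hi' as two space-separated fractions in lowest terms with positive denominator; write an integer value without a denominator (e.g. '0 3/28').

0 2/15

C = [2/15, 2/15, 7/15, 1]
j=0 picked index 0: u0 ∈ [0, 2/15)
j=1 picked index 2: u0 ∈ [-7/60, 13/60)
j=2 picked index 3: u0 ∈ [-1/30, 1/2)
j=3 picked index 3: u0 ∈ [-17/60, 1/4)
intersection: [0, 2/15)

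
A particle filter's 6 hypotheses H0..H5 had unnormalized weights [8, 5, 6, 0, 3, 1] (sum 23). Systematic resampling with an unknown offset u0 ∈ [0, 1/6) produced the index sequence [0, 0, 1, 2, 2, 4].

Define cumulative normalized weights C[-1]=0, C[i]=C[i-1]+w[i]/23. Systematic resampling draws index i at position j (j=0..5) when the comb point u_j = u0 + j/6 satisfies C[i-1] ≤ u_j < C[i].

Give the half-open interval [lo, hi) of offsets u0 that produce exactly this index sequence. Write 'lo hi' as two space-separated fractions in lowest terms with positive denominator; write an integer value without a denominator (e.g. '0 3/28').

C = [8/23, 13/23, 19/23, 19/23, 22/23, 1]
j=0 picked index 0: u0 ∈ [0, 8/23)
j=1 picked index 0: u0 ∈ [-1/6, 25/138)
j=2 picked index 1: u0 ∈ [1/69, 16/69)
j=3 picked index 2: u0 ∈ [3/46, 15/46)
j=4 picked index 2: u0 ∈ [-7/69, 11/69)
j=5 picked index 4: u0 ∈ [-1/138, 17/138)
intersection: [3/46, 17/138)

3/46 17/138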